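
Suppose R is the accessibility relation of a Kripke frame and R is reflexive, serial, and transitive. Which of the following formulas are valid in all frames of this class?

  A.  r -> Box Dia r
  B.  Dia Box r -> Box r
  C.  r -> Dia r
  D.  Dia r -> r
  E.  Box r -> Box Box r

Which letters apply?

(A) axiom B: valid iff R is symmetric. Such an R need not be symmetric — not valid.
(B) Dia Box r -> Box r is the dual of axiom 5, which corresponds to the euclidean property. Such an R need not be euclidean — not valid.
(C) r -> Dia r is the dual of axiom T; it is valid on a frame exactly when R is reflexive. Every such R is reflexive, so valid.
(D) Dia r -> r (the converse of T) corresponds to R being a subset of the identity. Such an R need not be a subset of the identity, so not valid.
(E) Box r -> Box Box r is axiom 4; it is valid on a frame exactly when R is transitive. Every such R is transitive, so valid.

C, E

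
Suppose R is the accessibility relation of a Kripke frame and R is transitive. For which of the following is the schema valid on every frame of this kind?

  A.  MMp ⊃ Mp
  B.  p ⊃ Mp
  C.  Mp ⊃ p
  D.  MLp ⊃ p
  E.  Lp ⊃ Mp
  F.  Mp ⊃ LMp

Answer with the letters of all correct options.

(A) MMp ⊃ Mp is the dual of axiom 4, which corresponds to transitivity. Every such R is transitive — valid.
(B) the dual of axiom T: valid iff R is reflexive. Such an R need not be reflexive — not valid.
(C) Mp ⊃ p is valid only on frames where every R-edge is a self-loop. Such an R need not be a subset of the identity — not valid.
(D) MLp ⊃ p is the dual of axiom B; it is valid on a frame exactly when R is symmetric. Such an R need not be symmetric, so not valid.
(E) Lp ⊃ Mp is axiom D, which corresponds to seriality. Such an R need not be serial — not valid.
(F) Mp ⊃ LMp (axiom 5) characterises the euclidean frames. Such an R need not be euclidean — not valid.

A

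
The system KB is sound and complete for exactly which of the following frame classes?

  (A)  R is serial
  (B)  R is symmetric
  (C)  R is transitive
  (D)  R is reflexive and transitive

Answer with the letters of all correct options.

(A) this class determines D, not KB.
(B) KB is sound and complete for exactly this class.
(C) this class determines K4, not KB.
(D) this class determines S4, not KB.

B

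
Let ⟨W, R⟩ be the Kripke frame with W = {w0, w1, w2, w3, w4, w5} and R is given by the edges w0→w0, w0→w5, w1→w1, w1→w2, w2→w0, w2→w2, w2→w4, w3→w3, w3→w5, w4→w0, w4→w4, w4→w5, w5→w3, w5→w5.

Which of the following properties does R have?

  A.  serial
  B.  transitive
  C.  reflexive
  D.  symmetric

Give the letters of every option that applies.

(A) serial: every world has an R-successor.
(B) not transitive: w0 R w5 and w5 R w3 but not w0 R w3.
(C) reflexive: each world relates to itself.
(D) not symmetric: w0 R w5 but not w5 R w0.

A, C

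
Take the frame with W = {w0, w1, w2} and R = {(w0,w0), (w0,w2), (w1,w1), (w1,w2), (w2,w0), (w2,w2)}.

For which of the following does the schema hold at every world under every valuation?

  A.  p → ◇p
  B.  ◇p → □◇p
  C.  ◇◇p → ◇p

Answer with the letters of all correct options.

R is reflexive: each world relates to itself.
R is not transitive: w1 R w2 and w2 R w0 but not w1 R w0.
R is not euclidean: w1 R w2 and w1 R w1 but not w2 R w1.
(A) p → ◇p (the dual of axiom T) characterises the reflexive frames. R is reflexive — valid.
(B) ◇p → □◇p (axiom 5) characterises the euclidean frames. R is not euclidean — not valid.
(C) ◇◇p → ◇p (the dual of axiom 4) characterises the transitive frames. R is not transitive — not valid.

A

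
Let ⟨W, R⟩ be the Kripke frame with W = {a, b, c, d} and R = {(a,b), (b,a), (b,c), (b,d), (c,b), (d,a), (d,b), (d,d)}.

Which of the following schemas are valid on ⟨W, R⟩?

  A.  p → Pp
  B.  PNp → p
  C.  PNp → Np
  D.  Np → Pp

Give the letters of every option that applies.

R is not reflexive: not a R a.
R is not symmetric: d R a but not a R d.
R is not euclidean: b R a and b R c but not a R c.
R is serial: every world has an R-successor.
(A) p → Pp is the dual of axiom T, which corresponds to reflexivity. R is not reflexive — not valid.
(B) PNp → p is the dual of axiom B, which corresponds to symmetry. R is not symmetric — not valid.
(C) the dual of axiom 5: valid iff R is euclidean. R is not euclidean — not valid.
(D) Np → Pp is axiom D, which corresponds to seriality. R is serial — valid.

D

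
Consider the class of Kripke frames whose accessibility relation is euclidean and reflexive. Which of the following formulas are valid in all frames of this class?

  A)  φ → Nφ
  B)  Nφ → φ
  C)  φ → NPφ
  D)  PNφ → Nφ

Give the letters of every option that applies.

B, C, D

A reflexive euclidean relation is also symmetric (from wRw and wRv the euclidean condition gives vRw) and hence transitive; it is an equivalence relation.
(A) φ → Nφ is valid only on frames where every R-edge is a self-loop. Such an R need not be a subset of the identity — not valid.
(B) axiom T: valid iff R is reflexive. Every such R is reflexive — valid.
(C) φ → NPφ (axiom B) characterises the symmetric frames. Every such R is symmetric — valid.
(D) PNφ → Nφ (the dual of axiom 5) characterises the euclidean frames. Every such R is euclidean — valid.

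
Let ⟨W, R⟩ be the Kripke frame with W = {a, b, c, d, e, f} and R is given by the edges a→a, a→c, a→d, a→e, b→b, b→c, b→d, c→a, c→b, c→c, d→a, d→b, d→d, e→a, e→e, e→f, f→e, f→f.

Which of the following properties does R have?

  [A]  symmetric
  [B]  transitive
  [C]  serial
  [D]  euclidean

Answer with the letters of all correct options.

(A) symmetric: every R-edge is matched by its reverse.
(B) not transitive: a R c and c R b but not a R b.
(C) serial: every world has an R-successor.
(D) not euclidean: a R c and a R d but not c R d.

A, C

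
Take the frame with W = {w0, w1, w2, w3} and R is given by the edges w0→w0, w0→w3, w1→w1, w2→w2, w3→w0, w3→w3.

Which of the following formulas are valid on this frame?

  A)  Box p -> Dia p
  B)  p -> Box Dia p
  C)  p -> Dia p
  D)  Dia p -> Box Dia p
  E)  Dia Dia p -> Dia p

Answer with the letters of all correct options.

A, B, C, D, E

R is reflexive: each world relates to itself.
R is symmetric: every R-edge is matched by its reverse.
R is transitive: R is closed under composition.
R is euclidean: any two R-successors of the same world are R-related.
R is serial: every world has an R-successor.
(A) Box p -> Dia p is axiom D, which corresponds to seriality. R is serial — valid.
(B) p -> Box Dia p is axiom B; it is valid on a frame exactly when R is symmetric. R is symmetric, so valid.
(C) p -> Dia p is the dual of axiom T, which corresponds to reflexivity. R is reflexive — valid.
(D) Dia p -> Box Dia p is axiom 5; it is valid on a frame exactly when R is euclidean. R is euclidean, so valid.
(E) Dia Dia p -> Dia p (the dual of axiom 4) characterises the transitive frames. R is transitive — valid.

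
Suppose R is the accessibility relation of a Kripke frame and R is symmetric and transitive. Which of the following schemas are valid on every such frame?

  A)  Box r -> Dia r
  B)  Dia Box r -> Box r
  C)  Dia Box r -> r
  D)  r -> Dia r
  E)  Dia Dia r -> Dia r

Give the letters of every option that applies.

B, C, E

A symmetric transitive relation is euclidean (uRv and uRw give vRu by symmetry, then vRw by transitivity).
(A) Box r -> Dia r is axiom D, which corresponds to seriality. Such an R need not be serial — not valid.
(B) Dia Box r -> Box r (the dual of axiom 5) characterises the euclidean frames. Every such R is euclidean — valid.
(C) Dia Box r -> r (the dual of axiom B) characterises the symmetric frames. Every such R is symmetric — valid.
(D) the dual of axiom T: valid iff R is reflexive. Such an R need not be reflexive — not valid.
(E) Dia Dia r -> Dia r (the dual of axiom 4) characterises the transitive frames. Every such R is transitive — valid.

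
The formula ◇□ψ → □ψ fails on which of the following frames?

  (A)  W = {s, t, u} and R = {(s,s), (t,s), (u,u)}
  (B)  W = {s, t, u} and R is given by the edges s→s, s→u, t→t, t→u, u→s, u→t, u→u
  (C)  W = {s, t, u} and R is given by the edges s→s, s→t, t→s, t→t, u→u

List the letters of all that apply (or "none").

B

The schema ◇□ψ → □ψ is the dual of axiom 5; it is valid on a frame iff R is euclidean.
(A) R is euclidean (any two R-successors of the same world are R-related), so the schema is valid here.
(B) R is not euclidean (u R s and u R t but not s R t), so the schema fails here.
(C) R is euclidean (any two R-successors of the same world are R-related), so the schema is valid here.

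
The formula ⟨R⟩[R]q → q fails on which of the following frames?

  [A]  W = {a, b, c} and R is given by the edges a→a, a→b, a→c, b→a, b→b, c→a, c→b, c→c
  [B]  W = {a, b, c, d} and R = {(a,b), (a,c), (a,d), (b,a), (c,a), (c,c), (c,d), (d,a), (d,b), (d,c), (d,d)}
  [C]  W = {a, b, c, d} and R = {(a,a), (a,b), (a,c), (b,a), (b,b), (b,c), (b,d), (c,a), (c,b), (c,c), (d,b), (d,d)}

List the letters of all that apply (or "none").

A, B

The schema ⟨R⟩[R]q → q is the dual of axiom B; it is valid on a frame iff R is symmetric.
(A) R is not symmetric (c R b but not b R c), so the schema fails here.
(B) R is not symmetric (d R b but not b R d), so the schema fails here.
(C) R is symmetric (every R-edge is matched by its reverse), so the schema is valid here.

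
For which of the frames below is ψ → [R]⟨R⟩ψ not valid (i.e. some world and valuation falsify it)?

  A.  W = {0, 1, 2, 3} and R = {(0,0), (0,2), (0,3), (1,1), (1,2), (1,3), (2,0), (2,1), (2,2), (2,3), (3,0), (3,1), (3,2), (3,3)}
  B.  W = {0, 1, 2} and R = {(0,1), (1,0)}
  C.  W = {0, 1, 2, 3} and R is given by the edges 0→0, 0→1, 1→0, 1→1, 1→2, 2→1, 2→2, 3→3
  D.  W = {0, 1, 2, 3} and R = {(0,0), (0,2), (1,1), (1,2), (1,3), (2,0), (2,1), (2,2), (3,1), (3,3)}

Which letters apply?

none

The schema ψ → [R]⟨R⟩ψ is axiom B; it is valid on a frame iff R is symmetric.
(A) R is symmetric (every R-edge is matched by its reverse), so the schema is valid here.
(B) R is symmetric (every R-edge is matched by its reverse), so the schema is valid here.
(C) R is symmetric (every R-edge is matched by its reverse), so the schema is valid here.
(D) R is symmetric (every R-edge is matched by its reverse), so the schema is valid here.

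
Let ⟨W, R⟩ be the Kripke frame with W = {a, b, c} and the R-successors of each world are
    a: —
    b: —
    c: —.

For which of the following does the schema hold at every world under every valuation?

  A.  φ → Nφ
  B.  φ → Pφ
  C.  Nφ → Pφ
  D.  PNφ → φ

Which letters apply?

R is not reflexive: not a R a.
R is symmetric: every R-edge is matched by its reverse.
R is not serial: a has no R-successor.
R is a subset of the identity: every R-edge is a self-loop.
(A) φ → Nφ is equivalent to ◇p→p; it holds exactly when R ⊆ identity. Here R ⊆ identity — valid.
(B) φ → Pφ is the dual of axiom T; it is valid on a frame exactly when R is reflexive. R is not reflexive, so not valid.
(C) axiom D: valid iff R is serial. R is not serial — not valid.
(D) the dual of axiom B: valid iff R is symmetric. R is symmetric — valid.

A, D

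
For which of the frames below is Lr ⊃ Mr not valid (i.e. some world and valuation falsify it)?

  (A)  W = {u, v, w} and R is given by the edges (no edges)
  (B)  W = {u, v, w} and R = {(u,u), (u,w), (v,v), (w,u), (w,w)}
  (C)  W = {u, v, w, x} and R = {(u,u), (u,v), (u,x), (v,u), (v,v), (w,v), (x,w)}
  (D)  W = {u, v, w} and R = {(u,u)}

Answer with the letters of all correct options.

A, D

The schema Lr ⊃ Mr is axiom D; it is valid on a frame iff R is serial.
(A) R is not serial (u has no R-successor), so the schema fails here.
(B) R is serial (every world has an R-successor), so the schema is valid here.
(C) R is serial (every world has an R-successor), so the schema is valid here.
(D) R is not serial (v has no R-successor), so the schema fails here.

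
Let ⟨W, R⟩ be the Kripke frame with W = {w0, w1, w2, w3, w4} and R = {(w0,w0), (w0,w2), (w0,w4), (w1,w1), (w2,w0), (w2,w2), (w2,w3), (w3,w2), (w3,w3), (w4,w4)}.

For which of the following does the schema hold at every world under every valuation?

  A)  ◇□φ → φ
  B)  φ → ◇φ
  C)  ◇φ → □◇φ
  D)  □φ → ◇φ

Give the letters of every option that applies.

B, D

R is reflexive: each world relates to itself.
R is not symmetric: w0 R w4 but not w4 R w0.
R is not euclidean: w0 R w2 and w0 R w4 but not w2 R w4.
R is serial: every world has an R-successor.
(A) ◇□φ → φ is the dual of axiom B; it is valid on a frame exactly when R is symmetric. R is not symmetric, so not valid.
(B) φ → ◇φ (the dual of axiom T) characterises the reflexive frames. R is reflexive — valid.
(C) ◇φ → □◇φ is axiom 5, which corresponds to the euclidean property. R is not euclidean — not valid.
(D) □φ → ◇φ is axiom D; it is valid on a frame exactly when R is serial. R is serial, so valid.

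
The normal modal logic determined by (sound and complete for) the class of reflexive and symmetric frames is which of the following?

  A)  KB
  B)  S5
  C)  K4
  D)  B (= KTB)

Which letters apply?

(A) KB is determined by the class of symmetric frames.
(B) S5 is determined by the class of reflexive, symmetric, and transitive frames.
(C) K4 is determined by the class of transitive frames.
(D) B (= KTB) is determined by exactly this class.

D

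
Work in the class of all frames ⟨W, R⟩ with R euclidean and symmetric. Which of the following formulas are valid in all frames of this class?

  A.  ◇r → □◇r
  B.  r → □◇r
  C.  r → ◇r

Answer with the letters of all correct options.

A symmetric euclidean relation is transitive (uRv and vRw give vRu by symmetry, then uRw by the euclidean condition, applied at v).
(A) axiom 5: valid iff R is euclidean. Every such R is euclidean — valid.
(B) r → □◇r (axiom B) characterises the symmetric frames. Every such R is symmetric — valid.
(C) the dual of axiom T: valid iff R is reflexive. Such an R need not be reflexive — not valid.

A, B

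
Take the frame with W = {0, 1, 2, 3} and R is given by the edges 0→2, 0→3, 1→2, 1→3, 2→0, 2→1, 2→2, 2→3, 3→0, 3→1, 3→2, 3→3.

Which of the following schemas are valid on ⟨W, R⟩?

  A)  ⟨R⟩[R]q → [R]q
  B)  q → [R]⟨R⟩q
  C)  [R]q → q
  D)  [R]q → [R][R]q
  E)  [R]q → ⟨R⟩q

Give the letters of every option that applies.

R is not reflexive: not 0 R 0.
R is symmetric: every R-edge is matched by its reverse.
R is not transitive: 0 R 2 and 2 R 0 but not 0 R 0.
R is not euclidean: 2 R 0 and 2 R 1 but not 0 R 1.
R is serial: every world has an R-successor.
(A) the dual of axiom 5: valid iff R is euclidean. R is not euclidean — not valid.
(B) axiom B: valid iff R is symmetric. R is symmetric — valid.
(C) axiom T: valid iff R is reflexive. R is not reflexive — not valid.
(D) [R]q → [R][R]q is axiom 4; it is valid on a frame exactly when R is transitive. R is not transitive, so not valid.
(E) axiom D: valid iff R is serial. R is serial — valid.

B, E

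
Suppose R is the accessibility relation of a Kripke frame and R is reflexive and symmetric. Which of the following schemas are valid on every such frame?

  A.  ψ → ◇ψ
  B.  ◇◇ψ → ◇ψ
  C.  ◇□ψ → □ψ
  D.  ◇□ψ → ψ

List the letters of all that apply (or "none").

A, D

Reflexive relations are serial.
(A) the dual of axiom T: valid iff R is reflexive. Every such R is reflexive — valid.
(B) the dual of axiom 4: valid iff R is transitive. Such an R need not be transitive — not valid.
(C) ◇□ψ → □ψ (the dual of axiom 5) characterises the euclidean frames. Such an R need not be euclidean — not valid.
(D) ◇□ψ → ψ (the dual of axiom B) characterises the symmetric frames. Every such R is symmetric — valid.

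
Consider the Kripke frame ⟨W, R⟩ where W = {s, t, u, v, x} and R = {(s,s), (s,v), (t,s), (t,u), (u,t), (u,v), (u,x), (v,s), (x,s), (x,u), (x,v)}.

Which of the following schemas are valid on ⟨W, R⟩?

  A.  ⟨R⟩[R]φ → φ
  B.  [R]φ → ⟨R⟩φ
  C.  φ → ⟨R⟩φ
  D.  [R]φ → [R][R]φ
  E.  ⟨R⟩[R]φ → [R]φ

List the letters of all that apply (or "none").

B

R is not reflexive: not t R t.
R is not symmetric: t R s but not s R t.
R is not transitive: t R s and s R v but not t R v.
R is not euclidean: t R s and t R u but not s R u.
R is serial: every world has an R-successor.
(A) ⟨R⟩[R]φ → φ is the dual of axiom B; it is valid on a frame exactly when R is symmetric. R is not symmetric, so not valid.
(B) [R]φ → ⟨R⟩φ is axiom D; it is valid on a frame exactly when R is serial. R is serial, so valid.
(C) φ → ⟨R⟩φ is the dual of axiom T, which corresponds to reflexivity. R is not reflexive — not valid.
(D) [R]φ → [R][R]φ is axiom 4; it is valid on a frame exactly when R is transitive. R is not transitive, so not valid.
(E) ⟨R⟩[R]φ → [R]φ (the dual of axiom 5) characterises the euclidean frames. R is not euclidean — not valid.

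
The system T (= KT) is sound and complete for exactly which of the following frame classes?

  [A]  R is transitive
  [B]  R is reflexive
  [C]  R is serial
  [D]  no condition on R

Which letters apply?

B

(A) this class determines K4, not T (= KT).
(B) T (= KT) is sound and complete for exactly this class.
(C) this class determines D, not T (= KT).
(D) this class determines K, not T (= KT).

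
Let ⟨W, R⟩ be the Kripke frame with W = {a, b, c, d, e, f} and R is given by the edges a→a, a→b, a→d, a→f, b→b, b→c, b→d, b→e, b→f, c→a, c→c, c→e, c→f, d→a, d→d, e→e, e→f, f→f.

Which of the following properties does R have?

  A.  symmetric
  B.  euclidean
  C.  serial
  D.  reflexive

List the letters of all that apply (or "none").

(A) not symmetric: a R b but not b R a.
(B) not euclidean: a R b and a R a but not b R a.
(C) serial: every world has an R-successor.
(D) reflexive: each world relates to itself.

C, D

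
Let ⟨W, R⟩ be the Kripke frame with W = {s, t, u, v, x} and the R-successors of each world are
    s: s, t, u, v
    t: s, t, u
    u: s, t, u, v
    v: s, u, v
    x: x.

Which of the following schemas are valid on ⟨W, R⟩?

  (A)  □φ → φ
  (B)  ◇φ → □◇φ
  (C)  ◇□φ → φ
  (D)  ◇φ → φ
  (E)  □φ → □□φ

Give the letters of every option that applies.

A, C

R is reflexive: each world relates to itself.
R is symmetric: every R-edge is matched by its reverse.
R is not transitive: t R s and s R v but not t R v.
R is not euclidean: s R t and s R v but not t R v.
R is not a subset of the identity: s R t with s ≠ t.
(A) □φ → φ is axiom T; it is valid on a frame exactly when R is reflexive. R is reflexive, so valid.
(B) axiom 5: valid iff R is euclidean. R is not euclidean — not valid.
(C) ◇□φ → φ is the dual of axiom B; it is valid on a frame exactly when R is symmetric. R is symmetric, so valid.
(D) ◇φ → φ is the converse of T; it holds exactly when R ⊆ identity. Here R ⊄ identity — not valid.
(E) □φ → □□φ (axiom 4) characterises the transitive frames. R is not transitive — not valid.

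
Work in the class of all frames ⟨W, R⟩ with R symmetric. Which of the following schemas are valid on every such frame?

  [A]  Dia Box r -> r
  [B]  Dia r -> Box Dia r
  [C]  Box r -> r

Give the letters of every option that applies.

(A) the dual of axiom B: valid iff R is symmetric. Every such R is symmetric — valid.
(B) axiom 5: valid iff R is euclidean. Such an R need not be euclidean — not valid.
(C) axiom T: valid iff R is reflexive. Such an R need not be reflexive — not valid.

A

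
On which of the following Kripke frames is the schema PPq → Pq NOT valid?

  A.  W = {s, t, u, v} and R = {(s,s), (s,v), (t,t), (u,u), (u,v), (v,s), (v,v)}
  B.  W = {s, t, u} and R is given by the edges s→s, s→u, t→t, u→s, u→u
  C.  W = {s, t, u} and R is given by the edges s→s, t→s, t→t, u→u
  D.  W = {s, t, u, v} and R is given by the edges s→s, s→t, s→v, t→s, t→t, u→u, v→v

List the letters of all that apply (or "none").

A, D

The schema PPq → Pq is the dual of axiom 4; it is valid on a frame iff R is transitive.
(A) R is not transitive (u R v and v R s but not u R s), so the schema fails here.
(B) R is transitive (R is closed under composition), so the schema is valid here.
(C) R is transitive (R is closed under composition), so the schema is valid here.
(D) R is not transitive (t R s and s R v but not t R v), so the schema fails here.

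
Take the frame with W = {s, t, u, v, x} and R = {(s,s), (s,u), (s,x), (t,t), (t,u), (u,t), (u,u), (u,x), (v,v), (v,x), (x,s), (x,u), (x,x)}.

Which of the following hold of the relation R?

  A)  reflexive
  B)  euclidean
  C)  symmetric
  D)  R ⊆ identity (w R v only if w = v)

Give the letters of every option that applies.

(A) reflexive: each world relates to itself.
(B) not euclidean: s R u and s R s but not u R s.
(C) not symmetric: s R u but not u R s.
(D) not ⊆ identity: s R u with s ≠ u.

A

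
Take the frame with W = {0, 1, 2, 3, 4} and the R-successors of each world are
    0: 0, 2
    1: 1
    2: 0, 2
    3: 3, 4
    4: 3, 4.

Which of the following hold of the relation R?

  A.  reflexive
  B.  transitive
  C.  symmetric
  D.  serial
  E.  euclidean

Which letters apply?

A, B, C, D, E

(A) reflexive: each world relates to itself.
(B) transitive: R is closed under composition.
(C) symmetric: every R-edge is matched by its reverse.
(D) serial: every world has an R-successor.
(E) euclidean: any two R-successors of the same world are R-related.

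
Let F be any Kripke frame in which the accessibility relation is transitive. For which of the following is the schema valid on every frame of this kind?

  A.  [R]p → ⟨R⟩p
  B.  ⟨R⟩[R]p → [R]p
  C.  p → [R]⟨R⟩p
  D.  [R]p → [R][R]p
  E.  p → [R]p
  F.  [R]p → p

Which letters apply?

(A) axiom D: valid iff R is serial. Such an R need not be serial — not valid.
(B) ⟨R⟩[R]p → [R]p is the dual of axiom 5; it is valid on a frame exactly when R is euclidean. Such an R need not be euclidean, so not valid.
(C) p → [R]⟨R⟩p is axiom B, which corresponds to symmetry. Such an R need not be symmetric — not valid.
(D) axiom 4: valid iff R is transitive. Every such R is transitive — valid.
(E) p → [R]p is valid only on frames where every R-edge is a self-loop. Such an R need not be a subset of the identity — not valid.
(F) [R]p → p (axiom T) characterises the reflexive frames. Such an R need not be reflexive — not valid.

D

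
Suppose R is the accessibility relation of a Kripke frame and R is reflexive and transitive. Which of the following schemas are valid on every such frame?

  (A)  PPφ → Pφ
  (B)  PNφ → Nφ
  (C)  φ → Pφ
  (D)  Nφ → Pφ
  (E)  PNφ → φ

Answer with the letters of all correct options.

Reflexive relations are serial.
(A) PPφ → Pφ (the dual of axiom 4) characterises the transitive frames. Every such R is transitive — valid.
(B) PNφ → Nφ is the dual of axiom 5; it is valid on a frame exactly when R is euclidean. Such an R need not be euclidean, so not valid.
(C) φ → Pφ is the dual of axiom T; it is valid on a frame exactly when R is reflexive. Every such R is reflexive, so valid.
(D) axiom D: valid iff R is serial. Every such R is serial — valid.
(E) PNφ → φ (the dual of axiom B) characterises the symmetric frames. Such an R need not be symmetric — not valid.

A, C, D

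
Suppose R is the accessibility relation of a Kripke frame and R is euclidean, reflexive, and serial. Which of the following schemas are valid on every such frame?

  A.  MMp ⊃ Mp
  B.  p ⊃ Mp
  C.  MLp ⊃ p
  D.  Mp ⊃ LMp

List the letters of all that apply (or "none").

A relation that is euclidean, reflexive, and serial is also symmetric and transitive.
(A) MMp ⊃ Mp is the dual of axiom 4; it is valid on a frame exactly when R is transitive. Every such R is transitive, so valid.
(B) p ⊃ Mp (the dual of axiom T) characterises the reflexive frames. Every such R is reflexive — valid.
(C) the dual of axiom B: valid iff R is symmetric. Every such R is symmetric — valid.
(D) Mp ⊃ LMp (axiom 5) characterises the euclidean frames. Every such R is euclidean — valid.

A, B, C, D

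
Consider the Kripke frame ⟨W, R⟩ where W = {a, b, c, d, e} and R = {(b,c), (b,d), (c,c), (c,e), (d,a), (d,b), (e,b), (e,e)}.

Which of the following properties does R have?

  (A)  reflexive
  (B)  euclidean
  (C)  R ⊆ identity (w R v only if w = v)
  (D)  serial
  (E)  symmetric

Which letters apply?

none

(A) not reflexive: not a R a.
(B) not euclidean: b R c and b R d but not c R d.
(C) not ⊆ identity: b R c with b ≠ c.
(D) not serial: a has no R-successor.
(E) not symmetric: b R c but not c R b.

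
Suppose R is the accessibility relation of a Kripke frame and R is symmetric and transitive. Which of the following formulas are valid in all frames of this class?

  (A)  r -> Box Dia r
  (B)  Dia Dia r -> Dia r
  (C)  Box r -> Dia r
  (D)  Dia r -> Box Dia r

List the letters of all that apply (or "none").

A, B, D

A symmetric transitive relation is euclidean (uRv and uRw give vRu by symmetry, then vRw by transitivity).
(A) r -> Box Dia r is axiom B, which corresponds to symmetry. Every such R is symmetric — valid.
(B) Dia Dia r -> Dia r is the dual of axiom 4; it is valid on a frame exactly when R is transitive. Every such R is transitive, so valid.
(C) Box r -> Dia r is axiom D; it is valid on a frame exactly when R is serial. Such an R need not be serial, so not valid.
(D) Dia r -> Box Dia r (axiom 5) characterises the euclidean frames. Every such R is euclidean — valid.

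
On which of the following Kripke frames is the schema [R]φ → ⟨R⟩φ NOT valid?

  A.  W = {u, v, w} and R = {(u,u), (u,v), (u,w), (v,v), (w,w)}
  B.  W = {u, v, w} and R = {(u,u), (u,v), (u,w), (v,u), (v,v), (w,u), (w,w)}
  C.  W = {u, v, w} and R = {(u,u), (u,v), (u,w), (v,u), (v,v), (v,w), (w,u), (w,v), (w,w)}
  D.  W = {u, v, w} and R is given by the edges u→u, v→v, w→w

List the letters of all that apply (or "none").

none

The schema [R]φ → ⟨R⟩φ is axiom D; it is valid on a frame iff R is serial.
(A) R is serial (every world has an R-successor), so the schema is valid here.
(B) R is serial (every world has an R-successor), so the schema is valid here.
(C) R is serial (every world has an R-successor), so the schema is valid here.
(D) R is serial (every world has an R-successor), so the schema is valid here.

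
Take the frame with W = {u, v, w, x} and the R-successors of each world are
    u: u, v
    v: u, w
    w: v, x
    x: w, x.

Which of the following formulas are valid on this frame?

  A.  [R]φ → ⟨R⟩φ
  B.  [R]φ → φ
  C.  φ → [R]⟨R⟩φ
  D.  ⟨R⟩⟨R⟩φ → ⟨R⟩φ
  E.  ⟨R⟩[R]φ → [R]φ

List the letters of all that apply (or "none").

A, C

R is not reflexive: not v R v.
R is symmetric: every R-edge is matched by its reverse.
R is not transitive: u R v and v R w but not u R w.
R is not euclidean: v R u and v R w but not u R w.
R is serial: every world has an R-successor.
(A) [R]φ → ⟨R⟩φ (axiom D) characterises the serial frames. R is serial — valid.
(B) [R]φ → φ (axiom T) characterises the reflexive frames. R is not reflexive — not valid.
(C) axiom B: valid iff R is symmetric. R is symmetric — valid.
(D) ⟨R⟩⟨R⟩φ → ⟨R⟩φ is the dual of axiom 4; it is valid on a frame exactly when R is transitive. R is not transitive, so not valid.
(E) ⟨R⟩[R]φ → [R]φ (the dual of axiom 5) characterises the euclidean frames. R is not euclidean — not valid.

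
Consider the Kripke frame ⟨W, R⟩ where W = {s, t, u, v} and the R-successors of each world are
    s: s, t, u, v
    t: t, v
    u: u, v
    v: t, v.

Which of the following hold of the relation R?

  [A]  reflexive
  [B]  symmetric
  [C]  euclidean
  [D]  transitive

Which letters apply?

A

(A) reflexive: each world relates to itself.
(B) not symmetric: s R t but not t R s.
(C) not euclidean: s R t and s R s but not t R s.
(D) not transitive: u R v and v R t but not u R t.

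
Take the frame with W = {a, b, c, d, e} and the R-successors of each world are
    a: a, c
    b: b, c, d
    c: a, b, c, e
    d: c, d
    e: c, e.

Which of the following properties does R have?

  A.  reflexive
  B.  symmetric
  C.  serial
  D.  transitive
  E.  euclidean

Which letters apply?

(A) reflexive: each world relates to itself.
(B) not symmetric: b R d but not d R b.
(C) serial: every world has an R-successor.
(D) not transitive: a R c and c R b but not a R b.
(E) not euclidean: b R c and b R d but not c R d.

A, C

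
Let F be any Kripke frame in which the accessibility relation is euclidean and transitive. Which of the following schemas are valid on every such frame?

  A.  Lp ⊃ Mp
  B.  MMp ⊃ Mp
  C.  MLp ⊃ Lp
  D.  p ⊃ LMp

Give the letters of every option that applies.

(A) Lp ⊃ Mp (axiom D) characterises the serial frames. Such an R need not be serial — not valid.
(B) the dual of axiom 4: valid iff R is transitive. Every such R is transitive — valid.
(C) MLp ⊃ Lp is the dual of axiom 5; it is valid on a frame exactly when R is euclidean. Every such R is euclidean, so valid.
(D) p ⊃ LMp is axiom B, which corresponds to symmetry. Such an R need not be symmetric — not valid.

B, C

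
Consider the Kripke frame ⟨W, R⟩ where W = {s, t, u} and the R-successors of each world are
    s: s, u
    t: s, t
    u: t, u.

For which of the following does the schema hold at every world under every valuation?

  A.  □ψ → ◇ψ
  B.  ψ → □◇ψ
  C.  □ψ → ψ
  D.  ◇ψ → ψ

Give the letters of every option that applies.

A, C

R is reflexive: each world relates to itself.
R is not symmetric: s R u but not u R s.
R is serial: every world has an R-successor.
R is not a subset of the identity: s R u with s ≠ u.
(A) □ψ → ◇ψ is axiom D, which corresponds to seriality. R is serial — valid.
(B) ψ → □◇ψ (axiom B) characterises the symmetric frames. R is not symmetric — not valid.
(C) axiom T: valid iff R is reflexive. R is reflexive — valid.
(D) ◇ψ → ψ (the converse of T) corresponds to R being a subset of the identity. Here R ⊄ identity, so not valid.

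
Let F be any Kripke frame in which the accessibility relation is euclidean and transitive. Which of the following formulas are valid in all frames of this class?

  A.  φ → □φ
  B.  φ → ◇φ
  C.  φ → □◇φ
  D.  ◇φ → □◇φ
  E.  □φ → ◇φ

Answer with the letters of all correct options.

D

(A) φ → □φ is valid only on frames where every R-edge is a self-loop. Such an R need not be a subset of the identity — not valid.
(B) φ → ◇φ (the dual of axiom T) characterises the reflexive frames. Such an R need not be reflexive — not valid.
(C) φ → □◇φ is axiom B, which corresponds to symmetry. Such an R need not be symmetric — not valid.
(D) axiom 5: valid iff R is euclidean. Every such R is euclidean — valid.
(E) □φ → ◇φ (axiom D) characterises the serial frames. Such an R need not be serial — not valid.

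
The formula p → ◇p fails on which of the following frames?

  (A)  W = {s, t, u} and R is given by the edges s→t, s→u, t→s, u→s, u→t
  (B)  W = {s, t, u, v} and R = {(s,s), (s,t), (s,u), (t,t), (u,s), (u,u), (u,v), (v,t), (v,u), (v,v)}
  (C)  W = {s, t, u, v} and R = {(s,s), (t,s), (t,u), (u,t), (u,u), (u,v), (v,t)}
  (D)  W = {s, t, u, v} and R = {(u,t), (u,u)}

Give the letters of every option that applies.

The schema p → ◇p is the dual of axiom T; it is valid on a frame iff R is reflexive.
(A) R is not reflexive (not s R s), so the schema fails here.
(B) R is reflexive (each world relates to itself), so the schema is valid here.
(C) R is not reflexive (not t R t), so the schema fails here.
(D) R is not reflexive (not s R s), so the schema fails here.

A, C, D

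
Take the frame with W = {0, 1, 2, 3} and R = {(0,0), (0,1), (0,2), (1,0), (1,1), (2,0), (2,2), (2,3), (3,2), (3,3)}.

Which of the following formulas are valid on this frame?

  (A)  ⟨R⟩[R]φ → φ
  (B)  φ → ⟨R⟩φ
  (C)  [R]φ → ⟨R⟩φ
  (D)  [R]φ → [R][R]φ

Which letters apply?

A, B, C

R is reflexive: each world relates to itself.
R is symmetric: every R-edge is matched by its reverse.
R is not transitive: 0 R 2 and 2 R 3 but not 0 R 3.
R is serial: every world has an R-successor.
(A) the dual of axiom B: valid iff R is symmetric. R is symmetric — valid.
(B) φ → ⟨R⟩φ is the dual of axiom T, which corresponds to reflexivity. R is reflexive — valid.
(C) axiom D: valid iff R is serial. R is serial — valid.
(D) [R]φ → [R][R]φ (axiom 4) characterises the transitive frames. R is not transitive — not valid.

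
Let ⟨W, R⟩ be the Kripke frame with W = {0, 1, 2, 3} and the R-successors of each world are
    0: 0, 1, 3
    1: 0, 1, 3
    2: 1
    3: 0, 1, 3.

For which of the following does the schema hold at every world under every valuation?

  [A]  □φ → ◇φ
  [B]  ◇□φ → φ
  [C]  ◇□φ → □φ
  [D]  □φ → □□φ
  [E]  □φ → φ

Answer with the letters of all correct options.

R is not reflexive: not 2 R 2.
R is not symmetric: 2 R 1 but not 1 R 2.
R is not transitive: 2 R 1 and 1 R 0 but not 2 R 0.
R is euclidean: any two R-successors of the same world are R-related.
R is serial: every world has an R-successor.
(A) □φ → ◇φ (axiom D) characterises the serial frames. R is serial — valid.
(B) the dual of axiom B: valid iff R is symmetric. R is not symmetric — not valid.
(C) ◇□φ → □φ is the dual of axiom 5; it is valid on a frame exactly when R is euclidean. R is euclidean, so valid.
(D) □φ → □□φ is axiom 4; it is valid on a frame exactly when R is transitive. R is not transitive, so not valid.
(E) □φ → φ (axiom T) characterises the reflexive frames. R is not reflexive — not valid.

A, C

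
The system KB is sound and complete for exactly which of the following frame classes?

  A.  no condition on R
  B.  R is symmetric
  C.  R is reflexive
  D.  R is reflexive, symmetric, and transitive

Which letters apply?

B

(A) this class determines K, not KB.
(B) KB is sound and complete for exactly this class.
(C) this class determines T (= KT), not KB.
(D) this class determines S5, not KB.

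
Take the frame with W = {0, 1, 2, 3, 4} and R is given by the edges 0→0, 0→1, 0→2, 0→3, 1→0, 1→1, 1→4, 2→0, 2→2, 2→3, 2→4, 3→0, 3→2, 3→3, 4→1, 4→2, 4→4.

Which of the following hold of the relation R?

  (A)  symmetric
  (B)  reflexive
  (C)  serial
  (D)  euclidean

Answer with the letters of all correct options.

(A) symmetric: every R-edge is matched by its reverse.
(B) reflexive: each world relates to itself.
(C) serial: every world has an R-successor.
(D) not euclidean: 0 R 1 and 0 R 2 but not 1 R 2.

A, B, C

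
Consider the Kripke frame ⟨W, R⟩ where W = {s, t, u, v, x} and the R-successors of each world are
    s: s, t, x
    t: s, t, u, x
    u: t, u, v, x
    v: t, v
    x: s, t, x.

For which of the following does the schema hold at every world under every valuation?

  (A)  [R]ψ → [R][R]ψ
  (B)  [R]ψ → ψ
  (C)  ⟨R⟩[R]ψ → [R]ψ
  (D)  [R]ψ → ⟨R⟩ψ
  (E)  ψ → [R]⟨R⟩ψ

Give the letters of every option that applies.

B, D

R is reflexive: each world relates to itself.
R is not symmetric: u R v but not v R u.
R is not transitive: s R t and t R u but not s R u.
R is not euclidean: t R s and t R u but not s R u.
R is serial: every world has an R-successor.
(A) [R]ψ → [R][R]ψ is axiom 4; it is valid on a frame exactly when R is transitive. R is not transitive, so not valid.
(B) [R]ψ → ψ (axiom T) characterises the reflexive frames. R is reflexive — valid.
(C) ⟨R⟩[R]ψ → [R]ψ is the dual of axiom 5, which corresponds to the euclidean property. R is not euclidean — not valid.
(D) [R]ψ → ⟨R⟩ψ is axiom D, which corresponds to seriality. R is serial — valid.
(E) ψ → [R]⟨R⟩ψ is axiom B; it is valid on a frame exactly when R is symmetric. R is not symmetric, so not valid.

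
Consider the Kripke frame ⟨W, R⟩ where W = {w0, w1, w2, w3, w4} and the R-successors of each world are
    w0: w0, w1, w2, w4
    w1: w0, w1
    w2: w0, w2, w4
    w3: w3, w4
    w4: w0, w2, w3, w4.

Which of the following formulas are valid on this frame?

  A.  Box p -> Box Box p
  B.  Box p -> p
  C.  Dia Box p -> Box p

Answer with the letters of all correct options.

R is reflexive: each world relates to itself.
R is not transitive: w0 R w4 and w4 R w3 but not w0 R w3.
R is not euclidean: w0 R w1 and w0 R w2 but not w1 R w2.
(A) Box p -> Box Box p (axiom 4) characterises the transitive frames. R is not transitive — not valid.
(B) axiom T: valid iff R is reflexive. R is reflexive — valid.
(C) Dia Box p -> Box p (the dual of axiom 5) characterises the euclidean frames. R is not euclidean — not valid.

B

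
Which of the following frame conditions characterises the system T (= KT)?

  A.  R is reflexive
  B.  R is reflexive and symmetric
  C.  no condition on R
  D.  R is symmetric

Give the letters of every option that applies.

(A) T (= KT) is sound and complete for exactly this class.
(B) this class determines B (= KTB), not T (= KT).
(C) this class determines K, not T (= KT).
(D) this class determines KB, not T (= KT).

A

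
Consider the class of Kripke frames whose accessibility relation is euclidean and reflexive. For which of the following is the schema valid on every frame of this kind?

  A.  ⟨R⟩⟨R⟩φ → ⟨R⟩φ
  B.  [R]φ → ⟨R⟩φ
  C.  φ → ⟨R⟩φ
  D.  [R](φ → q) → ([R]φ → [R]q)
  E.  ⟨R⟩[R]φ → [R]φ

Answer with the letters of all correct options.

A, B, C, D, E

A reflexive euclidean relation is also symmetric (from wRw and wRv the euclidean condition gives vRw) and hence transitive; it is an equivalence relation.
(A) the dual of axiom 4: valid iff R is transitive. Every such R is transitive — valid.
(B) axiom D: valid iff R is serial. Every such R is serial — valid.
(C) φ → ⟨R⟩φ is the dual of axiom T; it is valid on a frame exactly when R is reflexive. Every such R is reflexive, so valid.
(D) [R](φ → q) → ([R]φ → [R]q) is axiom K, valid on every Kripke frame — valid.
(E) ⟨R⟩[R]φ → [R]φ is the dual of axiom 5; it is valid on a frame exactly when R is euclidean. Every such R is euclidean, so valid.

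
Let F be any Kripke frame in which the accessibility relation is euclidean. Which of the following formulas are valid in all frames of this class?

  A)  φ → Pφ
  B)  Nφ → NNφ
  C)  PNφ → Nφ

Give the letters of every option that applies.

(A) φ → Pφ is the dual of axiom T, which corresponds to reflexivity. Such an R need not be reflexive — not valid.
(B) Nφ → NNφ (axiom 4) characterises the transitive frames. Such an R need not be transitive — not valid.
(C) the dual of axiom 5: valid iff R is euclidean. Every such R is euclidean — valid.

C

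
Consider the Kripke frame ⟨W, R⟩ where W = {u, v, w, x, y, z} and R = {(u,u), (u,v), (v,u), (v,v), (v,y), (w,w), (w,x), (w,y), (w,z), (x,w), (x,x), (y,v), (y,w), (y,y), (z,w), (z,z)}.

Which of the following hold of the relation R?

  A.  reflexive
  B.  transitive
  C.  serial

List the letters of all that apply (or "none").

A, C

(A) reflexive: each world relates to itself.
(B) not transitive: u R v and v R y but not u R y.
(C) serial: every world has an R-successor.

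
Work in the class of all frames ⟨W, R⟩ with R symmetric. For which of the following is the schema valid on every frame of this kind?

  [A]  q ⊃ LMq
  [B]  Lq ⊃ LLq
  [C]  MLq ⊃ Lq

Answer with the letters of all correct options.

A

(A) q ⊃ LMq is axiom B; it is valid on a frame exactly when R is symmetric. Every such R is symmetric, so valid.
(B) axiom 4: valid iff R is transitive. Such an R need not be transitive — not valid.
(C) the dual of axiom 5: valid iff R is euclidean. Such an R need not be euclidean — not valid.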